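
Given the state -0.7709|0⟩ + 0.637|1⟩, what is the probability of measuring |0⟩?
0.5943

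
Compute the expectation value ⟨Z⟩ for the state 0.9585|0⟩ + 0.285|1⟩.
0.8375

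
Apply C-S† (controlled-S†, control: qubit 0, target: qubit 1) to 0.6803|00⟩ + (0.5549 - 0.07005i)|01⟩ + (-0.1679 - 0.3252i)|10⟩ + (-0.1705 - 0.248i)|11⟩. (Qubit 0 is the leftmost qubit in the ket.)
0.6803|00⟩ + (0.5549 - 0.07005i)|01⟩ + (-0.1679 - 0.3252i)|10⟩ + (-0.248 + 0.1705i)|11⟩

C-S† leaves the control-|0⟩ kets |00⟩, |01⟩ unchanged and applies S† to qubit 1 on the control-|1⟩ pair (|10⟩, |11⟩).
S† = [[1, 0], [0, -i]].
With a = amp(|10⟩) = (-0.1679 - 0.3252i) and b = amp(|11⟩) = (-0.1705 - 0.248i):
new amp(|10⟩) = (1)·a = (-0.1679 - 0.3252i)
new amp(|11⟩) = (-i)·b = (-0.248 + 0.1705i)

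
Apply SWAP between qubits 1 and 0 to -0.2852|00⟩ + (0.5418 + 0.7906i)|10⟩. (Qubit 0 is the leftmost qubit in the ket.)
-0.2852|00⟩ + (0.5418 + 0.7906i)|01⟩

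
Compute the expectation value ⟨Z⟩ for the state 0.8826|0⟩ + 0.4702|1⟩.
0.5579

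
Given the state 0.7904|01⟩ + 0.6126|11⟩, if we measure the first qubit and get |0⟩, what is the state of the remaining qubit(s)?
|1⟩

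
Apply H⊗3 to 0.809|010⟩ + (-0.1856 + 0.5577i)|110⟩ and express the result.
(0.2204 + 0.1972i)|000⟩ + (0.2204 + 0.1972i)|001⟩ + (-0.2204 - 0.1972i)|010⟩ + (-0.2204 - 0.1972i)|011⟩ + (0.3516 - 0.1972i)|100⟩ + (0.3516 - 0.1972i)|101⟩ + (-0.3516 + 0.1972i)|110⟩ + (-0.3516 + 0.1972i)|111⟩

H⊗3 gives amp(|y⟩) = (1/2√2) Σ_x (−1)^(x·y) amp(|x⟩), where x·y is the number of positions in which both x and y have a 1.
|000⟩: (0.809 + (-0.1856 + 0.5577i))/(2√2) = (0.2204 + 0.1972i)
|001⟩: (0.809 + (-0.1856 + 0.5577i))/(2√2) = (0.2204 + 0.1972i)
|010⟩: (-0.809 - (-0.1856 + 0.5577i))/(2√2) = (-0.2204 - 0.1972i)
|011⟩: (-0.809 - (-0.1856 + 0.5577i))/(2√2) = (-0.2204 - 0.1972i)
|100⟩: (0.809 - (-0.1856 + 0.5577i))/(2√2) = (0.3516 - 0.1972i)
|101⟩: (0.809 - (-0.1856 + 0.5577i))/(2√2) = (0.3516 - 0.1972i)
|110⟩: (-0.809 + (-0.1856 + 0.5577i))/(2√2) = (-0.3516 + 0.1972i)
|111⟩: (-0.809 + (-0.1856 + 0.5577i))/(2√2) = (-0.3516 + 0.1972i)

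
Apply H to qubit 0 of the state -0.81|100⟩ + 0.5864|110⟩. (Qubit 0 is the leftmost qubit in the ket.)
-0.5728|000⟩ + 0.4146|010⟩ + 0.5728|100⟩ - 0.4146|110⟩

H on qubit 0 mixes each pair of kets that differ only in qubit 0: amplitudes (a, b) of (|…0…⟩, |…1…⟩) become ((a + b)/√2, (a − b)/√2). Kets absent from the input have amplitude 0.
(|000⟩, |100⟩): (a, b) = (0, -0.81) → (-0.5728, 0.5728)
(|010⟩, |110⟩): (a, b) = (0, 0.5864) → (0.4146, -0.4146)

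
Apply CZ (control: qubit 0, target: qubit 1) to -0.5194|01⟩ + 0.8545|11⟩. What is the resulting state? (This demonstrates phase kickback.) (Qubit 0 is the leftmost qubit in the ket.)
-0.5194|01⟩ - 0.8545|11⟩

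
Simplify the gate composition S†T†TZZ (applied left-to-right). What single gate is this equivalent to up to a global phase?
S†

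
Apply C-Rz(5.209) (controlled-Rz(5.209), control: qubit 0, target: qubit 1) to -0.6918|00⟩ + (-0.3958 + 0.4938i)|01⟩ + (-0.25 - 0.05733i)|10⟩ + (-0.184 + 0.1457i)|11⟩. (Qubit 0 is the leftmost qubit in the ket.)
-0.6918|00⟩ + (-0.3958 + 0.4938i)|01⟩ + (0.1855 + 0.1772i)|10⟩ + (0.08355 - 0.2193i)|11⟩

C-Rz(5.209) leaves the control-|0⟩ kets |00⟩, |01⟩ unchanged and applies Rz(5.209) to qubit 1 on the control-|1⟩ pair (|10⟩, |11⟩).
Rz(5.209) = [[e^(−iθ/2), 0], [0, e^(iθ/2)]] with e^(±iθ/2) = cos(θ/2) ± i·sin(θ/2); θ = 5.209, cos(θ/2) ≈ -0.8592, sin(θ/2) ≈ 0.51164.
With a = amp(|10⟩) = (-0.25 - 0.05733i) and b = amp(|11⟩) = (-0.184 + 0.1457i):
new amp(|10⟩) = (-0.8592 - 0.51164i)·a = (0.1855 + 0.1772i)
new amp(|11⟩) = (-0.8592 + 0.51164i)·b = (0.08355 - 0.2193i)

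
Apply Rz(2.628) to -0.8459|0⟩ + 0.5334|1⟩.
(-0.2148 + 0.8182i)|0⟩ + (0.1355 + 0.5159i)|1⟩

Rz(2.628) = [[e^(−iθ/2), 0], [0, e^(iθ/2)]] with e^(±iθ/2) = cos(θ/2) ± i·sin(θ/2); θ = 2.628, cos(θ/2) ≈ 0.253983, sin(θ/2) ≈ 0.967209.
With a = amp(|0⟩) = -0.8459 and b = amp(|1⟩) = 0.5334:
new amp(|0⟩) = (0.253983 - 0.967209i)·a = (-0.2148 + 0.8182i)
new amp(|1⟩) = (0.253983 + 0.967209i)·b = (0.1355 + 0.5159i)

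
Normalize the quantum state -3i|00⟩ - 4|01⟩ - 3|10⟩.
-0.5145i|00⟩ - 0.686|01⟩ - 0.5145|10⟩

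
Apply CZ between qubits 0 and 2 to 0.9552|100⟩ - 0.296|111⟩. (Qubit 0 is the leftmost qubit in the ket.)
0.9552|100⟩ + 0.296|111⟩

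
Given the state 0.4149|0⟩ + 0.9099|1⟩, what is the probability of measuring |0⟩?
0.1721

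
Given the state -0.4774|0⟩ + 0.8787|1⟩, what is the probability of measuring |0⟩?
0.2279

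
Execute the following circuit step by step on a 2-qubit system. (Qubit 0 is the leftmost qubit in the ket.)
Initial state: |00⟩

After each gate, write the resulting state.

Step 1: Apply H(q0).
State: 1/√2|00⟩ + 1/√2|10⟩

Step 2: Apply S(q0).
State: 1/√2|00⟩ + (1/√2)i|10⟩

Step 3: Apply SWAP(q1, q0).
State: 1/√2|00⟩ + (1/√2)i|01⟩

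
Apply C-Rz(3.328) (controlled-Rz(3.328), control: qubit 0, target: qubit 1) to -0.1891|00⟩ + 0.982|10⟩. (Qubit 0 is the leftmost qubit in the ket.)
-0.1891|00⟩ + (-0.09139 - 0.9777i)|10⟩

C-Rz(3.328) leaves the control-|0⟩ kets |00⟩, |01⟩ unchanged and applies Rz(3.328) to qubit 1 on the control-|1⟩ pair (|10⟩, |11⟩).
Rz(3.328) = [[e^(−iθ/2), 0], [0, e^(iθ/2)]] with e^(±iθ/2) = cos(θ/2) ± i·sin(θ/2); θ = 3.328, cos(θ/2) ≈ -0.0930688, sin(θ/2) ≈ 0.99566.
With a = amp(|10⟩) = 0.982 and b = amp(|11⟩) = 0:
new amp(|10⟩) = (-0.0930688 - 0.99566i)·a = (-0.09139 - 0.9777i)
new amp(|11⟩) = (-0.0930688 + 0.99566i)·b = 0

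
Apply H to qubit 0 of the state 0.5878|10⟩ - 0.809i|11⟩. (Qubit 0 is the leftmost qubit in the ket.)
0.4156|00⟩ - 0.572i|01⟩ - 0.4156|10⟩ + 0.572i|11⟩

H on qubit 0 mixes each pair of kets that differ only in qubit 0: amplitudes (a, b) of (|…0…⟩, |…1…⟩) become ((a + b)/√2, (a − b)/√2). Kets absent from the input have amplitude 0.
(|00⟩, |10⟩): (a, b) = (0, 0.5878) → (0.4156, -0.4156)
(|01⟩, |11⟩): (a, b) = (0, -0.809i) → (-0.572i, 0.572i)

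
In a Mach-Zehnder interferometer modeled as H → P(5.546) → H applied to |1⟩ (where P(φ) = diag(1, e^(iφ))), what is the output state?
(0.1298 + 0.3361i)|0⟩ + (0.8702 - 0.3361i)|1⟩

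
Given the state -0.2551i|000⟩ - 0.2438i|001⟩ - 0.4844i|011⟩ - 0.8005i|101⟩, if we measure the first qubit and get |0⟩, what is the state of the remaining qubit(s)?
-0.4257i|00⟩ - 0.4068i|01⟩ - 0.8083i|11⟩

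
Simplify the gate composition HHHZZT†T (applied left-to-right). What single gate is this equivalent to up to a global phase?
H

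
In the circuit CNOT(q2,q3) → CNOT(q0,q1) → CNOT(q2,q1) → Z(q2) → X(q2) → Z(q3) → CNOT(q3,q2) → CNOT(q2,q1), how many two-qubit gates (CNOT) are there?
5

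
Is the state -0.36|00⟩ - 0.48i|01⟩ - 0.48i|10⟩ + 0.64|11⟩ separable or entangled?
Separable

Writing the state as a|00⟩ + b|01⟩ + c|10⟩ + d|11⟩, it is a product state iff ad − bc = 0.
Here (a, b, c, d) = (-0.36, -0.48i, -0.48i, 0.64): ad − bc = (-0.36)(0.64) − (-0.48i)(-0.48i) = 0, so the state is separable.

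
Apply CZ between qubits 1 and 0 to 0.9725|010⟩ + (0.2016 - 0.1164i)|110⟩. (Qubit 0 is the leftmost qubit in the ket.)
0.9725|010⟩ + (-0.2016 + 0.1164i)|110⟩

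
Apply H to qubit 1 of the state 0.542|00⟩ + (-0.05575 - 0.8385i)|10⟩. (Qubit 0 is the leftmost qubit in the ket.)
0.3833|00⟩ + 0.3833|01⟩ + (-0.03942 - 0.5929i)|10⟩ + (-0.03942 - 0.5929i)|11⟩

H on qubit 1 mixes each pair of kets that differ only in qubit 1: amplitudes (a, b) of (|…0…⟩, |…1…⟩) become ((a + b)/√2, (a − b)/√2). Kets absent from the input have amplitude 0.
(|00⟩, |01⟩): (a, b) = (0.542, 0) → (0.3833, 0.3833)
(|10⟩, |11⟩): (a, b) = ((-0.05575 - 0.8385i), 0) → ((-0.03942 - 0.5929i), (-0.03942 - 0.5929i))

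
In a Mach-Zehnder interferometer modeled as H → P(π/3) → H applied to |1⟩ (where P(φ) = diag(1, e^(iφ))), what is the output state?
(0.25 - 0.433i)|0⟩ + (0.75 + 0.433i)|1⟩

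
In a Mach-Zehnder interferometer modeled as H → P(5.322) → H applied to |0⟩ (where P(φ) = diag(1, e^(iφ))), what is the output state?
(0.7863 - 0.4099i)|0⟩ + (0.2137 + 0.4099i)|1⟩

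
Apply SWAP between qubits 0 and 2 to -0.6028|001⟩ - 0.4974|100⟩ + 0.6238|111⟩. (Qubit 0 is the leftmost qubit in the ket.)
-0.4974|001⟩ - 0.6028|100⟩ + 0.6238|111⟩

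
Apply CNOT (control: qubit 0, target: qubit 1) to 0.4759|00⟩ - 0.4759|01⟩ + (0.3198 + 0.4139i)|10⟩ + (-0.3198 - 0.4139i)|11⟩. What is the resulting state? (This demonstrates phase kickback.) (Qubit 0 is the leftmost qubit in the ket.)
0.4759|00⟩ - 0.4759|01⟩ + (-0.3198 - 0.4139i)|10⟩ + (0.3198 + 0.4139i)|11⟩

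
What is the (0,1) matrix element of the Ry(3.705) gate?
-0.9606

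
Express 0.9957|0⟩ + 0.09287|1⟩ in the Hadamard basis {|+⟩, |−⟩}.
0.7697|+⟩ + 0.6384|−⟩

With |ψ⟩ = α|0⟩ + β|1⟩, the Hadamard-basis coefficients are ⟨+|ψ⟩ = (α + β)/√2 and ⟨−|ψ⟩ = (α − β)/√2.
Here α = 0.9957, β = 0.09287: (α + β)/√2 = 0.7697, (α − β)/√2 = 0.6384.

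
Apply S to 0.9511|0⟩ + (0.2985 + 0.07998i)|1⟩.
0.9511|0⟩ + (-0.07998 + 0.2985i)|1⟩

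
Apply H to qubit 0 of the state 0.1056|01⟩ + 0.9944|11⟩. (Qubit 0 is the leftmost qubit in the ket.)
0.7778|01⟩ - 0.6285|11⟩

H on qubit 0 mixes each pair of kets that differ only in qubit 0: amplitudes (a, b) of (|…0…⟩, |…1…⟩) become ((a + b)/√2, (a − b)/√2). Kets absent from the input have amplitude 0.
(|01⟩, |11⟩): (a, b) = (0.1056, 0.9944) → (0.7778, -0.6285)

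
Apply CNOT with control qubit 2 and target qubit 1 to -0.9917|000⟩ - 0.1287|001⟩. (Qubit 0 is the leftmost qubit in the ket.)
-0.9917|000⟩ - 0.1287|011⟩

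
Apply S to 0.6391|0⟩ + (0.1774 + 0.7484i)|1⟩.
0.6391|0⟩ + (-0.7484 + 0.1774i)|1⟩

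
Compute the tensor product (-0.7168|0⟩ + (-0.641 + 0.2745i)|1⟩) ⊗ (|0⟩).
-0.7168|00⟩ + (-0.641 + 0.2745i)|10⟩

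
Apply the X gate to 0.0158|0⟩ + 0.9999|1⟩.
0.9999|0⟩ + 0.0158|1⟩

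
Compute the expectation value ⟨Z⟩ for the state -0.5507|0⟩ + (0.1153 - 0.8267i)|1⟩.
-0.3935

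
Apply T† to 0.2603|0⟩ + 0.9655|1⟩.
0.2603|0⟩ + (0.6827 - 0.6827i)|1⟩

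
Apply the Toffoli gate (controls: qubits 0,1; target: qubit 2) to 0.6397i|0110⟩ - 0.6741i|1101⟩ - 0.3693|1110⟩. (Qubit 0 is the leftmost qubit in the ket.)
0.6397i|0110⟩ - 0.3693|1100⟩ - 0.6741i|1111⟩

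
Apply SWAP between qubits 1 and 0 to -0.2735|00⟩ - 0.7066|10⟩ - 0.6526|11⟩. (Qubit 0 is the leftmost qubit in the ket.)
-0.2735|00⟩ - 0.7066|01⟩ - 0.6526|11⟩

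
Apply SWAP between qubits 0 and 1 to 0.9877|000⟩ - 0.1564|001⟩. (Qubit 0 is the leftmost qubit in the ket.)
0.9877|000⟩ - 0.1564|001⟩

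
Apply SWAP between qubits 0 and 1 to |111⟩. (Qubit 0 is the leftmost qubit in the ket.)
|111⟩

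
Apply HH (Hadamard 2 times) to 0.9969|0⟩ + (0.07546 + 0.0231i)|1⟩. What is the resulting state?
0.9969|0⟩ + (0.07546 + 0.0231i)|1⟩

H² = I, so an even number of Hadamards cancels: H^2 = I and the state is unchanged.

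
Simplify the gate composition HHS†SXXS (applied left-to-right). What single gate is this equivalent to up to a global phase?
S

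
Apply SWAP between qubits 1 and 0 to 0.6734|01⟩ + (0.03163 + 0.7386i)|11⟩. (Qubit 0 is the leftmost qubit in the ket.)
0.6734|10⟩ + (0.03163 + 0.7386i)|11⟩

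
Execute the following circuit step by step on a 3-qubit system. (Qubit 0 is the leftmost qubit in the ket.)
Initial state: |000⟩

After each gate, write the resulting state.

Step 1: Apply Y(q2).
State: i|001⟩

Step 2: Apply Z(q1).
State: i|001⟩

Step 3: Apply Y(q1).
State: -|011⟩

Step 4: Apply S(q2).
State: -i|011⟩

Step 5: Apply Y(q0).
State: |111⟩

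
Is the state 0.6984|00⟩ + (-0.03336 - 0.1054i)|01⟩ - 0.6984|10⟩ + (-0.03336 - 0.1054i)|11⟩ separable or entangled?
Entangled

Writing the state as a|00⟩ + b|01⟩ + c|10⟩ + d|11⟩, it is a product state iff ad − bc = 0.
Here (a, b, c, d) = (0.6984, (-0.03336 - 0.1054i), -0.6984, (-0.03336 - 0.1054i)): ad − bc = (0.6984)(-0.03336 - 0.1054i) − (-0.03336 - 0.1054i)(-0.6984) = (-0.0466 - 0.1472i) ≠ 0, so the state is entangled.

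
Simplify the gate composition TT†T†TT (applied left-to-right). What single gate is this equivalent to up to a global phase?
T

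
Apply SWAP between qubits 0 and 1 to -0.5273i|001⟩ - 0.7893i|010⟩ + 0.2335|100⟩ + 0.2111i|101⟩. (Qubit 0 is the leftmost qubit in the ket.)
-0.5273i|001⟩ + 0.2335|010⟩ + 0.2111i|011⟩ - 0.7893i|100⟩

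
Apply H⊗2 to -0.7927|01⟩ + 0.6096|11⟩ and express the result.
-0.09155|00⟩ + 0.09155|01⟩ - 0.7012|10⟩ + 0.7012|11⟩

H⊗2 gives amp(|y⟩) = (1/2) Σ_x (−1)^(x·y) amp(|x⟩), where x·y is the number of positions in which both x and y have a 1.
|00⟩: (-0.7927 + 0.6096)/2 = -0.09155
|01⟩: (0.7927 - 0.6096)/2 = 0.09155
|10⟩: (-0.7927 - 0.6096)/2 = -0.7012
|11⟩: (0.7927 + 0.6096)/2 = 0.7012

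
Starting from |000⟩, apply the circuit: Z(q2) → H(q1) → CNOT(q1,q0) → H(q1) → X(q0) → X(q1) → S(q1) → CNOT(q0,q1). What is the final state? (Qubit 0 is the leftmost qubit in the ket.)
-1/2|000⟩ + (1/2)i|010⟩ + (1/2)i|100⟩ + 1/2|110⟩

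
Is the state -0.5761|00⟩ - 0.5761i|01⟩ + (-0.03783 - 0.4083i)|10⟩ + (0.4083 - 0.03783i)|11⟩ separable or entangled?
Separable

Writing the state as a|00⟩ + b|01⟩ + c|10⟩ + d|11⟩, it is a product state iff ad − bc = 0.
Here (a, b, c, d) = (-0.5761, -0.5761i, (-0.03783 - 0.4083i), (0.4083 - 0.03783i)): ad − bc = (-0.5761)(0.4083 - 0.03783i) − (-0.5761i)(-0.03783 - 0.4083i) = 0, so the state is separable.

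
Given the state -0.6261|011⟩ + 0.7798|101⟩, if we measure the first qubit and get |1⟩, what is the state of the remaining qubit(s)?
|01⟩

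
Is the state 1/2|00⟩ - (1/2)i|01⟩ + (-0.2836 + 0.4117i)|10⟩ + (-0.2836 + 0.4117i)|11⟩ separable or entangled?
Entangled

Writing the state as a|00⟩ + b|01⟩ + c|10⟩ + d|11⟩, it is a product state iff ad − bc = 0.
Here (a, b, c, d) = (1/2, -(1/2)i, (-0.2836 + 0.4117i), (-0.2836 + 0.4117i)): ad − bc = (1/2)(-0.2836 + 0.4117i) − (-(1/2)i)(-0.2836 + 0.4117i) = (-0.3477 + 0.06405i) ≠ 0, so the state is entangled.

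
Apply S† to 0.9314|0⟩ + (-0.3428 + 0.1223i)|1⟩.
0.9314|0⟩ + (0.1223 + 0.3428i)|1⟩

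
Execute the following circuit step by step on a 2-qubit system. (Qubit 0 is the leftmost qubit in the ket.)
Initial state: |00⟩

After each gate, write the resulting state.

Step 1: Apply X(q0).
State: |10⟩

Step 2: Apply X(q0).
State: |00⟩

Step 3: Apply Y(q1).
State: i|01⟩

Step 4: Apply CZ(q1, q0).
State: i|01⟩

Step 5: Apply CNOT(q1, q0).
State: i|11⟩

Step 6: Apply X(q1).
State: i|10⟩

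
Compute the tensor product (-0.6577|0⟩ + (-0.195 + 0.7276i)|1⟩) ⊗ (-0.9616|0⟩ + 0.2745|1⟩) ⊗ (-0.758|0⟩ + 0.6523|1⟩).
-0.4794|000⟩ + 0.4125|001⟩ + 0.1368|010⟩ - 0.1178|011⟩ + (-0.1421 + 0.5303i)|100⟩ + (0.1223 - 0.4564i)|101⟩ + (0.04057 - 0.1514i)|110⟩ + (-0.03492 + 0.1303i)|111⟩

amp(|b₁b₂…⟩) = product of the factor amplitudes for bits b₁, b₂, …; only kets whose every factor amplitude is nonzero survive.
|000⟩: (-0.6577)(-0.9616)(-0.758) = -0.4794
|001⟩: (-0.6577)(-0.9616)(0.6523) = 0.4125
|010⟩: (-0.6577)(0.2745)(-0.758) = 0.1368
|011⟩: (-0.6577)(0.2745)(0.6523) = -0.1178
|100⟩: (-0.195 + 0.7276i)(-0.9616)(-0.758) = (-0.1421 + 0.5303i)
|101⟩: (-0.195 + 0.7276i)(-0.9616)(0.6523) = (0.1223 - 0.4564i)
|110⟩: (-0.195 + 0.7276i)(0.2745)(-0.758) = (0.04057 - 0.1514i)
|111⟩: (-0.195 + 0.7276i)(0.2745)(0.6523) = (-0.03492 + 0.1303i)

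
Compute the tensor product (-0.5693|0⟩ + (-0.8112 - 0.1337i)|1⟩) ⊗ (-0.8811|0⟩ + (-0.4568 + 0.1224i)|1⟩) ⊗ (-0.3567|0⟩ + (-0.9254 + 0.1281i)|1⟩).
-0.1789|000⟩ + (-0.4642 + 0.06426i)|001⟩ + (-0.09276 + 0.02486i)|010⟩ + (-0.2317 + 0.0978i)|011⟩ + (-0.255 - 0.04202i)|100⟩ + (-0.6765 - 0.01746i)|101⟩ + (-0.138 + 0.01363i)|110⟩ + (-0.3532 + 0.08493i)|111⟩

amp(|b₁b₂…⟩) = product of the factor amplitudes for bits b₁, b₂, …; only kets whose every factor amplitude is nonzero survive.
|000⟩: (-0.5693)(-0.8811)(-0.3567) = -0.1789
|001⟩: (-0.5693)(-0.8811)(-0.9254 + 0.1281i) = (-0.4642 + 0.06426i)
|010⟩: (-0.5693)(-0.4568 + 0.1224i)(-0.3567) = (-0.09276 + 0.02486i)
|011⟩: (-0.5693)(-0.4568 + 0.1224i)(-0.9254 + 0.1281i) = (-0.2317 + 0.0978i)
|100⟩: (-0.8112 - 0.1337i)(-0.8811)(-0.3567) = (-0.255 - 0.04202i)
|101⟩: (-0.8112 - 0.1337i)(-0.8811)(-0.9254 + 0.1281i) = (-0.6765 - 0.01746i)
|110⟩: (-0.8112 - 0.1337i)(-0.4568 + 0.1224i)(-0.3567) = (-0.138 + 0.01363i)
|111⟩: (-0.8112 - 0.1337i)(-0.4568 + 0.1224i)(-0.9254 + 0.1281i) = (-0.3532 + 0.08493i)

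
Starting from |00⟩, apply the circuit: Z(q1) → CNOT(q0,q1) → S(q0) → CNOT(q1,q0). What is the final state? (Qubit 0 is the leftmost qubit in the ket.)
|00⟩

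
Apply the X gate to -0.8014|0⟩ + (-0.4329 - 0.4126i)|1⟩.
(-0.4329 - 0.4126i)|0⟩ - 0.8014|1⟩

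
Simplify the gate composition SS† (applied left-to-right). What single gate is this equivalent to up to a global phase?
I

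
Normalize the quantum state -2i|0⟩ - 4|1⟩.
-(1/√5)i|0⟩ - 0.8944|1⟩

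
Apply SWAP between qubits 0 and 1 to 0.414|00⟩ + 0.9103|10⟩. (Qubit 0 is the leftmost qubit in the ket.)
0.414|00⟩ + 0.9103|01⟩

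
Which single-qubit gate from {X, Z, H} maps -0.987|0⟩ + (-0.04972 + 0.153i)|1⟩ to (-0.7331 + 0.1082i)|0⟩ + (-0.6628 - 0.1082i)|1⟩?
H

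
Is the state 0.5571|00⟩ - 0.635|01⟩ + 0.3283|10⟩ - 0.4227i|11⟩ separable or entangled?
Entangled

Writing the state as a|00⟩ + b|01⟩ + c|10⟩ + d|11⟩, it is a product state iff ad − bc = 0.
Here (a, b, c, d) = (0.5571, -0.635, 0.3283, -0.4227i): ad − bc = (0.5571)(-0.4227i) − (-0.635)(0.3283) = (0.2085 - 0.2355i) ≠ 0, so the state is entangled.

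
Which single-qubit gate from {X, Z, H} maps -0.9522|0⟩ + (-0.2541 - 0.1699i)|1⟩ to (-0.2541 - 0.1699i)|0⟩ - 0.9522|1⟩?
X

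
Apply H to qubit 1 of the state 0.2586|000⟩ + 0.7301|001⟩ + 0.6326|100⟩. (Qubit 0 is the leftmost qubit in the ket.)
0.1829|000⟩ + 0.5163|001⟩ + 0.1829|010⟩ + 0.5163|011⟩ + 0.4473|100⟩ + 0.4473|110⟩

H on qubit 1 mixes each pair of kets that differ only in qubit 1: amplitudes (a, b) of (|…0…⟩, |…1…⟩) become ((a + b)/√2, (a − b)/√2). Kets absent from the input have amplitude 0.
(|000⟩, |010⟩): (a, b) = (0.2586, 0) → (0.1829, 0.1829)
(|001⟩, |011⟩): (a, b) = (0.7301, 0) → (0.5163, 0.5163)
(|100⟩, |110⟩): (a, b) = (0.6326, 0) → (0.4473, 0.4473)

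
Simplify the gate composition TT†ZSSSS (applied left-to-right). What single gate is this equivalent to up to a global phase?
Z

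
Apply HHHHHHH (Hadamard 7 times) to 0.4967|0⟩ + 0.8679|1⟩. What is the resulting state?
0.9649|0⟩ - 0.2625|1⟩

H² = I, so H^7 = H: a single Hadamard. With (a, b) = (0.4967, 0.8679), H gives ((a + b)/√2, (a − b)/√2) = (0.9649, -0.2625).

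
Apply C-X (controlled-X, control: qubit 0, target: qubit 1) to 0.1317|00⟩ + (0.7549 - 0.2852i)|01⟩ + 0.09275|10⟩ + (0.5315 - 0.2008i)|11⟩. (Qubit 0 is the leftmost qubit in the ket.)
0.1317|00⟩ + (0.7549 - 0.2852i)|01⟩ + (0.5315 - 0.2008i)|10⟩ + 0.09275|11⟩

C-X leaves the control-|0⟩ kets |00⟩, |01⟩ unchanged and applies X to qubit 1 on the control-|1⟩ pair (|10⟩, |11⟩).
X = [[0, 1], [1, 0]].
With a = amp(|10⟩) = 0.09275 and b = amp(|11⟩) = (0.5315 - 0.2008i):
new amp(|10⟩) = (1)·b = (0.5315 - 0.2008i)
new amp(|11⟩) = (1)·a = 0.09275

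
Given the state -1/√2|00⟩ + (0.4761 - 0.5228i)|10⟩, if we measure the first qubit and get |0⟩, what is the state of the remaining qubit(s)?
-|0⟩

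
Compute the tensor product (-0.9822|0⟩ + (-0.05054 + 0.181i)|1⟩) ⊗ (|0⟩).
-0.9822|00⟩ + (-0.05054 + 0.181i)|10⟩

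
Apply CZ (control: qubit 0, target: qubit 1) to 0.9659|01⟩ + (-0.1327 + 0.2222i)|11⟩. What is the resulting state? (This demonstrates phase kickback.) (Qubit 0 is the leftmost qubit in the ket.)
0.9659|01⟩ + (0.1327 - 0.2222i)|11⟩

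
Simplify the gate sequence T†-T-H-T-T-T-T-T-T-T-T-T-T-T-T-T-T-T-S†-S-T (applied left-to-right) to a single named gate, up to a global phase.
H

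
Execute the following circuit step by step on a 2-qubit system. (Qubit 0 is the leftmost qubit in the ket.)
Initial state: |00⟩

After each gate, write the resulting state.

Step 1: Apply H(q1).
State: 1/√2|00⟩ + 1/√2|01⟩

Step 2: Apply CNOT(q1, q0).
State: 1/√2|00⟩ + 1/√2|11⟩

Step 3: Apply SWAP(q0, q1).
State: 1/√2|00⟩ + 1/√2|11⟩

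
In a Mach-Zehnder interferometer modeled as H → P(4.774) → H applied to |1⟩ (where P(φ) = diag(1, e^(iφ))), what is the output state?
(0.4692 + 0.4991i)|0⟩ + (0.5308 - 0.4991i)|1⟩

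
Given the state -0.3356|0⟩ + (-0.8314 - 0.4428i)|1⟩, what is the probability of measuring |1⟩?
0.8873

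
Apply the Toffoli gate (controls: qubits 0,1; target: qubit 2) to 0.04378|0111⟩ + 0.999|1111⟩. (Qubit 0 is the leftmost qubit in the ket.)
0.04378|0111⟩ + 0.999|1101⟩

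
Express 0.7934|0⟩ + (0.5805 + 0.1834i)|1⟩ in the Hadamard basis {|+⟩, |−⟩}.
(0.9715 + 0.1297i)|+⟩ + (0.1505 - 0.1297i)|−⟩

With |ψ⟩ = α|0⟩ + β|1⟩, the Hadamard-basis coefficients are ⟨+|ψ⟩ = (α + β)/√2 and ⟨−|ψ⟩ = (α − β)/√2.
Here α = 0.7934, β = (0.5805 + 0.1834i): (α + β)/√2 = (0.9715 + 0.1297i), (α − β)/√2 = (0.1505 - 0.1297i).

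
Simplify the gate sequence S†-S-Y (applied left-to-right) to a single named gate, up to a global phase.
Y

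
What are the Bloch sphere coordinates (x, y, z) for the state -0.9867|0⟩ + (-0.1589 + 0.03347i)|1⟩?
(0.3136, -0.06605, 0.9472)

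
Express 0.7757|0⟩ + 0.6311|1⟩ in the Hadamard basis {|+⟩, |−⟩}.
0.9948|+⟩ + 0.1022|−⟩

With |ψ⟩ = α|0⟩ + β|1⟩, the Hadamard-basis coefficients are ⟨+|ψ⟩ = (α + β)/√2 and ⟨−|ψ⟩ = (α − β)/√2.
Here α = 0.7757, β = 0.6311: (α + β)/√2 = 0.9948, (α − β)/√2 = 0.1022.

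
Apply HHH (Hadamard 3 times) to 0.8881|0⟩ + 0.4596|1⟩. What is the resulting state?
0.953|0⟩ + 0.303|1⟩

H² = I, so H^3 = H: a single Hadamard. With (a, b) = (0.8881, 0.4596), H gives ((a + b)/√2, (a − b)/√2) = (0.953, 0.303).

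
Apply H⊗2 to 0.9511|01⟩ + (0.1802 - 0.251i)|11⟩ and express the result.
(0.5657 - 0.1255i)|00⟩ + (-0.5657 + 0.1255i)|01⟩ + (0.3855 + 0.1255i)|10⟩ + (-0.3855 - 0.1255i)|11⟩

H⊗2 gives amp(|y⟩) = (1/2) Σ_x (−1)^(x·y) amp(|x⟩), where x·y is the number of positions in which both x and y have a 1.
|00⟩: (0.9511 + (0.1802 - 0.251i))/2 = (0.5657 - 0.1255i)
|01⟩: (-0.9511 - (0.1802 - 0.251i))/2 = (-0.5657 + 0.1255i)
|10⟩: (0.9511 - (0.1802 - 0.251i))/2 = (0.3855 + 0.1255i)
|11⟩: (-0.9511 + (0.1802 - 0.251i))/2 = (-0.3855 - 0.1255i)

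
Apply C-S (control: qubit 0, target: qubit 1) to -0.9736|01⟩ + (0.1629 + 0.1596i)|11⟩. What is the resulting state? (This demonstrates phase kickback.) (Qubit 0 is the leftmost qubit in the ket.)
-0.9736|01⟩ + (-0.1596 + 0.1629i)|11⟩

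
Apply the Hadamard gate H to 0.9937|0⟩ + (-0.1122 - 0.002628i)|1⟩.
(0.6233 - 0.001858i)|0⟩ + (0.782 + 0.001858i)|1⟩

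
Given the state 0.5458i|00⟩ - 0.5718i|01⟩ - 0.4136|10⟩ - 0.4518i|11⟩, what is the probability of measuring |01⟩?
0.327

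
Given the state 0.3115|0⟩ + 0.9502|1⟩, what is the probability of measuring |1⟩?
0.9029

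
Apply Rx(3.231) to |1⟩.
-0.999i|0⟩ - 0.04469|1⟩

Rx(3.231) = [[cos(θ/2), −i·sin(θ/2)], [−i·sin(θ/2), cos(θ/2)]]; θ = 3.231, cos(θ/2) ≈ -0.0446888, sin(θ/2) ≈ 0.999001.
With a = amp(|0⟩) = 0 and b = amp(|1⟩) = 1:
new amp(|0⟩) = (-0.0446888)·a + (-0.999001i)·b = -0.999i
new amp(|1⟩) = (-0.999001i)·a + (-0.0446888)·b = -0.04469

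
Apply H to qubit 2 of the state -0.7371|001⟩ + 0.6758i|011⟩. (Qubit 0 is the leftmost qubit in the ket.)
-0.5212|000⟩ + 0.5212|001⟩ + 0.4779i|010⟩ - 0.4779i|011⟩

H on qubit 2 mixes each pair of kets that differ only in qubit 2: amplitudes (a, b) of (|…0…⟩, |…1…⟩) become ((a + b)/√2, (a − b)/√2). Kets absent from the input have amplitude 0.
(|000⟩, |001⟩): (a, b) = (0, -0.7371) → (-0.5212, 0.5212)
(|010⟩, |011⟩): (a, b) = (0, 0.6758i) → (0.4779i, -0.4779i)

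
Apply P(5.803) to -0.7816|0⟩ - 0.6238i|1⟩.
-0.7816|0⟩ + (-0.2882 - 0.5533i)|1⟩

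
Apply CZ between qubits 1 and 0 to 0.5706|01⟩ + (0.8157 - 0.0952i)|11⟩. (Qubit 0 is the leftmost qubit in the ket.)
0.5706|01⟩ + (-0.8157 + 0.0952i)|11⟩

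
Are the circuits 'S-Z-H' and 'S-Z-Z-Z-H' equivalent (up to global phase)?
Yes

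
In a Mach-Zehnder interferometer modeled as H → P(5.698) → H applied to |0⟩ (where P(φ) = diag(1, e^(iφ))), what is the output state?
(0.9168 - 0.2762i)|0⟩ + (0.0832 + 0.2762i)|1⟩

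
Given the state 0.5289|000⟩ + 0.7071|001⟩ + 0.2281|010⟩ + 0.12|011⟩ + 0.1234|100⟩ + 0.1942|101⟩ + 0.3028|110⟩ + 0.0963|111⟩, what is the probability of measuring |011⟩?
0.0144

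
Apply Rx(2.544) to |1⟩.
-0.9557i|0⟩ + 0.2944|1⟩

Rx(2.544) = [[cos(θ/2), −i·sin(θ/2)], [−i·sin(θ/2), cos(θ/2)]]; θ = 2.544, cos(θ/2) ≈ 0.29437, sin(θ/2) ≈ 0.955692.
With a = amp(|0⟩) = 0 and b = amp(|1⟩) = 1:
new amp(|0⟩) = (0.29437)·a + (-0.955692i)·b = -0.9557i
new amp(|1⟩) = (-0.955692i)·a + (0.29437)·b = 0.2944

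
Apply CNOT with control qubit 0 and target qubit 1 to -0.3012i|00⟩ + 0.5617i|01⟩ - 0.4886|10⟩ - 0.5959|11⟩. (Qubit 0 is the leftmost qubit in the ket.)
-0.3012i|00⟩ + 0.5617i|01⟩ - 0.5959|10⟩ - 0.4886|11⟩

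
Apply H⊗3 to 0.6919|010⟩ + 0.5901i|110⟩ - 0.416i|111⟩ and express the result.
(0.2446 + 0.06155i)|000⟩ + (0.2446 + 0.3557i)|001⟩ + (-0.2446 - 0.06155i)|010⟩ + (-0.2446 - 0.3557i)|011⟩ + (0.2446 - 0.06155i)|100⟩ + (0.2446 - 0.3557i)|101⟩ + (-0.2446 + 0.06155i)|110⟩ + (-0.2446 + 0.3557i)|111⟩

H⊗3 gives amp(|y⟩) = (1/2√2) Σ_x (−1)^(x·y) amp(|x⟩), where x·y is the number of positions in which both x and y have a 1.
|000⟩: (0.6919 + 0.5901i - 0.416i)/(2√2) = (0.2446 + 0.06155i)
|001⟩: (0.6919 + 0.5901i + 0.416i)/(2√2) = (0.2446 + 0.3557i)
|010⟩: (-0.6919 - 0.5901i + 0.416i)/(2√2) = (-0.2446 - 0.06155i)
|011⟩: (-0.6919 - 0.5901i - 0.416i)/(2√2) = (-0.2446 - 0.3557i)
|100⟩: (0.6919 - 0.5901i + 0.416i)/(2√2) = (0.2446 - 0.06155i)
|101⟩: (0.6919 - 0.5901i - 0.416i)/(2√2) = (0.2446 - 0.3557i)
|110⟩: (-0.6919 + 0.5901i - 0.416i)/(2√2) = (-0.2446 + 0.06155i)
|111⟩: (-0.6919 + 0.5901i + 0.416i)/(2√2) = (-0.2446 + 0.3557i)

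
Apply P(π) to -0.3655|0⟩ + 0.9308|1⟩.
-0.3655|0⟩ - 0.9308|1⟩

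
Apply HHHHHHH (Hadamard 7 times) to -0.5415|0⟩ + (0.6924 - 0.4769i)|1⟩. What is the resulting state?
(0.1067 - 0.3372i)|0⟩ + (-0.8725 + 0.3372i)|1⟩

H² = I, so H^7 = H: a single Hadamard. With (a, b) = (-0.5415, (0.6924 - 0.4769i)), H gives ((a + b)/√2, (a − b)/√2) = ((0.1067 - 0.3372i), (-0.8725 + 0.3372i)).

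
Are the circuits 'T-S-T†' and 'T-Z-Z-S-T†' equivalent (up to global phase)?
Yes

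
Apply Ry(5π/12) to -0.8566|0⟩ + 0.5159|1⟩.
-0.9936|0⟩ - 0.1122|1⟩

Ry(5π/12) = [[cos(θ/2), −sin(θ/2)], [sin(θ/2), cos(θ/2)]]; θ = 5π/12, cos(θ/2) ≈ 0.793353, sin(θ/2) ≈ 0.608761.
With a = amp(|0⟩) = -0.8566 and b = amp(|1⟩) = 0.5159:
new amp(|0⟩) = (0.793353)·a + (-0.608761)·b = -0.9936
new amp(|1⟩) = (0.608761)·a + (0.793353)·b = -0.1122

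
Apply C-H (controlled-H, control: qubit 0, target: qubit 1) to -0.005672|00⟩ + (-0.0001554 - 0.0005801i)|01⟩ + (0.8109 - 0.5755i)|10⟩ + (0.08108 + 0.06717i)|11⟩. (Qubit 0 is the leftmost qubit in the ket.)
-0.005672|00⟩ + (-0.0001554 - 0.0005801i)|01⟩ + (0.6307 - 0.3594i)|10⟩ + (0.5161 - 0.4544i)|11⟩

C-H leaves the control-|0⟩ kets |00⟩, |01⟩ unchanged and applies H to qubit 1 on the control-|1⟩ pair (|10⟩, |11⟩).
H = [[1/√2, 1/√2], [1/√2, -1/√2]].
With a = amp(|10⟩) = (0.8109 - 0.5755i) and b = amp(|11⟩) = (0.08108 + 0.06717i):
new amp(|10⟩) = (1/√2)·a + (1/√2)·b = (0.6307 - 0.3594i)
new amp(|11⟩) = (1/√2)·a + (-1/√2)·b = (0.5161 - 0.4544i)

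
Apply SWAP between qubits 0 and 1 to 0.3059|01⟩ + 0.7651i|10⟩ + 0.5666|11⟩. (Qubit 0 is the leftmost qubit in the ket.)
0.7651i|01⟩ + 0.3059|10⟩ + 0.5666|11⟩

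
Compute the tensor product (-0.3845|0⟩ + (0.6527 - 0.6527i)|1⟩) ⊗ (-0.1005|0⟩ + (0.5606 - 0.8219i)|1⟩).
0.03864|00⟩ + (-0.2156 + 0.316i)|01⟩ + (-0.0656 + 0.0656i)|10⟩ + (-0.1706 - 0.9024i)|11⟩

amp(|b₁b₂…⟩) = product of the factor amplitudes for bits b₁, b₂, …; only kets whose every factor amplitude is nonzero survive.
|00⟩: (-0.3845)(-0.1005) = 0.03864
|01⟩: (-0.3845)(0.5606 - 0.8219i) = (-0.2156 + 0.316i)
|10⟩: (0.6527 - 0.6527i)(-0.1005) = (-0.0656 + 0.0656i)
|11⟩: (0.6527 - 0.6527i)(0.5606 - 0.8219i) = (-0.1706 - 0.9024i)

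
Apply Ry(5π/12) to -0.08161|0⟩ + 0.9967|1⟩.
-0.6715|0⟩ + 0.7411|1⟩

Ry(5π/12) = [[cos(θ/2), −sin(θ/2)], [sin(θ/2), cos(θ/2)]]; θ = 5π/12, cos(θ/2) ≈ 0.793353, sin(θ/2) ≈ 0.608761.
With a = amp(|0⟩) = -0.08161 and b = amp(|1⟩) = 0.9967:
new amp(|0⟩) = (0.793353)·a + (-0.608761)·b = -0.6715
new amp(|1⟩) = (0.608761)·a + (0.793353)·b = 0.7411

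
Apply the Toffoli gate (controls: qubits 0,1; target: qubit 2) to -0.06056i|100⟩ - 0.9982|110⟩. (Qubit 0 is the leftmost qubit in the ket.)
-0.06056i|100⟩ - 0.9982|111⟩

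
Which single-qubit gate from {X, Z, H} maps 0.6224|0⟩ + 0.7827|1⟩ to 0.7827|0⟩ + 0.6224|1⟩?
X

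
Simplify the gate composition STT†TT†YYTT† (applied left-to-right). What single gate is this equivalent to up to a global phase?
S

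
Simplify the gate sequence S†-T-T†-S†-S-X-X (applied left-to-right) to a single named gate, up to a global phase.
S†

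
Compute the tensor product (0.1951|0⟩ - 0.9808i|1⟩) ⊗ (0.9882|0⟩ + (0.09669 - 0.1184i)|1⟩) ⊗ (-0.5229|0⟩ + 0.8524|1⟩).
-0.1008|000⟩ + 0.1643|001⟩ + (-0.009864 + 0.01208i)|010⟩ + (0.01608 - 0.01969i)|011⟩ + 0.5068i|100⟩ - 0.8262i|101⟩ + (0.06072 + 0.04959i)|110⟩ + (-0.09899 - 0.08084i)|111⟩

amp(|b₁b₂…⟩) = product of the factor amplitudes for bits b₁, b₂, …; only kets whose every factor amplitude is nonzero survive.
|000⟩: (0.1951)(0.9882)(-0.5229) = -0.1008
|001⟩: (0.1951)(0.9882)(0.8524) = 0.1643
|010⟩: (0.1951)(0.09669 - 0.1184i)(-0.5229) = (-0.009864 + 0.01208i)
|011⟩: (0.1951)(0.09669 - 0.1184i)(0.8524) = (0.01608 - 0.01969i)
|100⟩: (-0.9808i)(0.9882)(-0.5229) = 0.5068i
|101⟩: (-0.9808i)(0.9882)(0.8524) = -0.8262i
|110⟩: (-0.9808i)(0.09669 - 0.1184i)(-0.5229) = (0.06072 + 0.04959i)
|111⟩: (-0.9808i)(0.09669 - 0.1184i)(0.8524) = (-0.09899 - 0.08084i)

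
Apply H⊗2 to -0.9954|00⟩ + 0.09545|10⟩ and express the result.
-0.45|00⟩ - 0.45|01⟩ - 0.5454|10⟩ - 0.5454|11⟩

H⊗2 gives amp(|y⟩) = (1/2) Σ_x (−1)^(x·y) amp(|x⟩), where x·y is the number of positions in which both x and y have a 1.
|00⟩: (-0.9954 + 0.09545)/2 = -0.45
|01⟩: (-0.9954 + 0.09545)/2 = -0.45
|10⟩: (-0.9954 - 0.09545)/2 = -0.5454
|11⟩: (-0.9954 - 0.09545)/2 = -0.5454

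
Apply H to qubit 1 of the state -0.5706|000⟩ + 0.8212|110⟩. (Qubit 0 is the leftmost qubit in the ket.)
-0.4035|000⟩ - 0.4035|010⟩ + 0.5807|100⟩ - 0.5807|110⟩

H on qubit 1 mixes each pair of kets that differ only in qubit 1: amplitudes (a, b) of (|…0…⟩, |…1…⟩) become ((a + b)/√2, (a − b)/√2). Kets absent from the input have amplitude 0.
(|000⟩, |010⟩): (a, b) = (-0.5706, 0) → (-0.4035, -0.4035)
(|100⟩, |110⟩): (a, b) = (0, 0.8212) → (0.5807, -0.5807)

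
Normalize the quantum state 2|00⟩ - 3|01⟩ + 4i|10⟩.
0.3714|00⟩ - 0.5571|01⟩ + 0.7428i|10⟩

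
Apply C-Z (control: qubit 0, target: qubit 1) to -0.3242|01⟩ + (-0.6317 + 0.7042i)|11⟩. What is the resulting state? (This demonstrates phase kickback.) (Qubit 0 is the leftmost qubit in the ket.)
-0.3242|01⟩ + (0.6317 - 0.7042i)|11⟩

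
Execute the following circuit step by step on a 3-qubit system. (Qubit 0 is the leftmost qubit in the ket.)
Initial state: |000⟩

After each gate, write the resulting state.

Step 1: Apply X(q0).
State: |100⟩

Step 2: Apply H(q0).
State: 1/√2|000⟩ - 1/√2|100⟩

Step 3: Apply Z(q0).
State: 1/√2|000⟩ + 1/√2|100⟩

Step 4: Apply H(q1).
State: 1/2|000⟩ + 1/2|010⟩ + 1/2|100⟩ + 1/2|110⟩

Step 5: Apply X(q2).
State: 1/2|001⟩ + 1/2|011⟩ + 1/2|101⟩ + 1/2|111⟩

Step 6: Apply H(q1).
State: 1/√2|001⟩ + 1/√2|101⟩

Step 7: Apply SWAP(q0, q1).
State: 1/√2|001⟩ + 1/√2|011⟩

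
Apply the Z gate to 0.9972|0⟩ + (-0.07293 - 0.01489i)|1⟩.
0.9972|0⟩ + (0.07293 + 0.01489i)|1⟩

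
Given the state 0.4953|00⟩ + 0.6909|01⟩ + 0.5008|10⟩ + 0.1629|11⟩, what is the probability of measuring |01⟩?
0.4773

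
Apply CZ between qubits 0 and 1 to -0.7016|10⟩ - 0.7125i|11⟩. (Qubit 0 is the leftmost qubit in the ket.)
-0.7016|10⟩ + 0.7125i|11⟩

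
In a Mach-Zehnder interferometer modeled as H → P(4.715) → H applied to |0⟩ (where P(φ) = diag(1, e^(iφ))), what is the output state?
(0.5013 - 0.5i)|0⟩ + (0.4987 + 0.5i)|1⟩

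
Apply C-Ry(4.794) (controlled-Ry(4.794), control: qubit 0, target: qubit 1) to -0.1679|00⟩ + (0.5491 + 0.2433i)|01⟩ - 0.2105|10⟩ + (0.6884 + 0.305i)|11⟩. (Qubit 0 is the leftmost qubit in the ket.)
-0.1679|00⟩ + (0.5491 + 0.2433i)|01⟩ + (-0.3117 - 0.2067i)|10⟩ + (-0.6489 - 0.2243i)|11⟩

C-Ry(4.794) leaves the control-|0⟩ kets |00⟩, |01⟩ unchanged and applies Ry(4.794) to qubit 1 on the control-|1⟩ pair (|10⟩, |11⟩).
Ry(4.794) = [[cos(θ/2), −sin(θ/2)], [sin(θ/2), cos(θ/2)]]; θ = 4.794, cos(θ/2) ≈ -0.735364, sin(θ/2) ≈ 0.677672.
With a = amp(|10⟩) = -0.2105 and b = amp(|11⟩) = (0.6884 + 0.305i):
new amp(|10⟩) = (-0.735364)·a + (-0.677672)·b = (-0.3117 - 0.2067i)
new amp(|11⟩) = (0.677672)·a + (-0.735364)·b = (-0.6489 - 0.2243i)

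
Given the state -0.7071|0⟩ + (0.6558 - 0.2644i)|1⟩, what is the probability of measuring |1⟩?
0.5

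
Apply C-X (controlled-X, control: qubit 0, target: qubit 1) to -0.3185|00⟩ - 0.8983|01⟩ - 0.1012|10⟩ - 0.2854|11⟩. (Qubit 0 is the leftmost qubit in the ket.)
-0.3185|00⟩ - 0.8983|01⟩ - 0.2854|10⟩ - 0.1012|11⟩

C-X leaves the control-|0⟩ kets |00⟩, |01⟩ unchanged and applies X to qubit 1 on the control-|1⟩ pair (|10⟩, |11⟩).
X = [[0, 1], [1, 0]].
With a = amp(|10⟩) = -0.1012 and b = amp(|11⟩) = -0.2854:
new amp(|10⟩) = (1)·b = -0.2854
new amp(|11⟩) = (1)·a = -0.1012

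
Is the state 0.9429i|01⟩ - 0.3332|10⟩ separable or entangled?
Entangled

Writing the state as a|00⟩ + b|01⟩ + c|10⟩ + d|11⟩, it is a product state iff ad − bc = 0.
Here (a, b, c, d) = (0, 0.9429i, -0.3332, 0): ad − bc = (0)(0) − (0.9429i)(-0.3332) = 0.3142i ≠ 0, so the state is entangled.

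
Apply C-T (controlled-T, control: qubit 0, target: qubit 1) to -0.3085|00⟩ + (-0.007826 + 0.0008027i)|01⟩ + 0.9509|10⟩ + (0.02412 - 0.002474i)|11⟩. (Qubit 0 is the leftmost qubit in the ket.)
-0.3085|00⟩ + (-0.007826 + 0.0008027i)|01⟩ + 0.9509|10⟩ + (0.0188 + 0.01531i)|11⟩

C-T leaves the control-|0⟩ kets |00⟩, |01⟩ unchanged and applies T to qubit 1 on the control-|1⟩ pair (|10⟩, |11⟩).
T = [[1, 0], [0, (1/√2 + (1/√2)i)]].
With a = amp(|10⟩) = 0.9509 and b = amp(|11⟩) = (0.02412 - 0.002474i):
new amp(|10⟩) = (1)·a = 0.9509
new amp(|11⟩) = (1/√2 + (1/√2)i)·b = (0.0188 + 0.01531i)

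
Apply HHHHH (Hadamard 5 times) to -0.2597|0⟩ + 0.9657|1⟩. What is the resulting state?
0.4992|0⟩ - 0.8665|1⟩

H² = I, so H^5 = H: a single Hadamard. With (a, b) = (-0.2597, 0.9657), H gives ((a + b)/√2, (a − b)/√2) = (0.4992, -0.8665).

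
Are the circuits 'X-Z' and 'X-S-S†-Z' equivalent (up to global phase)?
Yes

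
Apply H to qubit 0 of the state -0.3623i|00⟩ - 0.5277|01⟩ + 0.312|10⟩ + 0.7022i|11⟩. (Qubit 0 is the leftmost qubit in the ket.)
(0.2206 - 0.2562i)|00⟩ + (-0.3731 + 0.4965i)|01⟩ + (-0.2206 - 0.2562i)|10⟩ + (-0.3731 - 0.4965i)|11⟩

H on qubit 0 mixes each pair of kets that differ only in qubit 0: amplitudes (a, b) of (|…0…⟩, |…1…⟩) become ((a + b)/√2, (a − b)/√2). Kets absent from the input have amplitude 0.
(|00⟩, |10⟩): (a, b) = (-0.3623i, 0.312) → ((0.2206 - 0.2562i), (-0.2206 - 0.2562i))
(|01⟩, |11⟩): (a, b) = (-0.5277, 0.7022i) → ((-0.3731 + 0.4965i), (-0.3731 - 0.4965i))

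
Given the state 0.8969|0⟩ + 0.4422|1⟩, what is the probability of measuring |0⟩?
0.8044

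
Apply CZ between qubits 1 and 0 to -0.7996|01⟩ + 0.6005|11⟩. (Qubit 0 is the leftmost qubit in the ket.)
-0.7996|01⟩ - 0.6005|11⟩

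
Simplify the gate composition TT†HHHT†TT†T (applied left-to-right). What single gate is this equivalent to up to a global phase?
H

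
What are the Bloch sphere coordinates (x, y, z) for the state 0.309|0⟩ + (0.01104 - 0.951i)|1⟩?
(0.006823, -0.5877, -0.809)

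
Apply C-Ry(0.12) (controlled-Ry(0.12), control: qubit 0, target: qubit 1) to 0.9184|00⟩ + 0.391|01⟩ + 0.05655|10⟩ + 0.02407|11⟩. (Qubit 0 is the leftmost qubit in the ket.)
0.9184|00⟩ + 0.391|01⟩ + 0.055|10⟩ + 0.02742|11⟩

C-Ry(0.12) leaves the control-|0⟩ kets |00⟩, |01⟩ unchanged and applies Ry(0.12) to qubit 1 on the control-|1⟩ pair (|10⟩, |11⟩).
Ry(0.12) = [[cos(θ/2), −sin(θ/2)], [sin(θ/2), cos(θ/2)]]; θ = 0.12, cos(θ/2) ≈ 0.998201, sin(θ/2) ≈ 0.059964.
With a = amp(|10⟩) = 0.05655 and b = amp(|11⟩) = 0.02407:
new amp(|10⟩) = (0.998201)·a + (-0.059964)·b = 0.055
new amp(|11⟩) = (0.059964)·a + (0.998201)·b = 0.02742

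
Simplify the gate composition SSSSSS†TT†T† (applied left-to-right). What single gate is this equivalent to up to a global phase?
T†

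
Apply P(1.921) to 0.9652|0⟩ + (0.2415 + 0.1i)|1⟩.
0.9652|0⟩ + (-0.1768 + 0.1925i)|1⟩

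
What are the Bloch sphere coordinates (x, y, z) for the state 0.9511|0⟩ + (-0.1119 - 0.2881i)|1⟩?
(-0.2129, -0.548, 0.8091)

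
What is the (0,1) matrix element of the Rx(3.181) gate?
-0.9998i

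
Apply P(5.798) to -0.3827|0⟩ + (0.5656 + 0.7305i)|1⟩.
-0.3827|0⟩ + (0.841 + 0.3824i)|1⟩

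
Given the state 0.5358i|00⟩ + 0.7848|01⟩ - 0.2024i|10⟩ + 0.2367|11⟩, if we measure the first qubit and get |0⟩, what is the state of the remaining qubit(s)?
0.5638i|0⟩ + 0.8259|1⟩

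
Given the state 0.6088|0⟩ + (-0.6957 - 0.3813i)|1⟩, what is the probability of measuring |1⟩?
0.6294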